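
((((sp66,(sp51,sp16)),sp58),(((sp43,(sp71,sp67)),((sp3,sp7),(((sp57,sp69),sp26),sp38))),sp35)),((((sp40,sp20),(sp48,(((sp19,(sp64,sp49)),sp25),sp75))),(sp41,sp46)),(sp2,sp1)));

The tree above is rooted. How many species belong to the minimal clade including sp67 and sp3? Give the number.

9

The MRCA of sp67 and sp3 is the node subtending ((sp43,(sp71,sp67)),((sp3,sp7),(((sp57,sp69),sp26),sp38))).
That clade contains 9 terminal taxa: sp26, sp3, sp38, sp43, sp57, sp67, sp69, sp7, sp71.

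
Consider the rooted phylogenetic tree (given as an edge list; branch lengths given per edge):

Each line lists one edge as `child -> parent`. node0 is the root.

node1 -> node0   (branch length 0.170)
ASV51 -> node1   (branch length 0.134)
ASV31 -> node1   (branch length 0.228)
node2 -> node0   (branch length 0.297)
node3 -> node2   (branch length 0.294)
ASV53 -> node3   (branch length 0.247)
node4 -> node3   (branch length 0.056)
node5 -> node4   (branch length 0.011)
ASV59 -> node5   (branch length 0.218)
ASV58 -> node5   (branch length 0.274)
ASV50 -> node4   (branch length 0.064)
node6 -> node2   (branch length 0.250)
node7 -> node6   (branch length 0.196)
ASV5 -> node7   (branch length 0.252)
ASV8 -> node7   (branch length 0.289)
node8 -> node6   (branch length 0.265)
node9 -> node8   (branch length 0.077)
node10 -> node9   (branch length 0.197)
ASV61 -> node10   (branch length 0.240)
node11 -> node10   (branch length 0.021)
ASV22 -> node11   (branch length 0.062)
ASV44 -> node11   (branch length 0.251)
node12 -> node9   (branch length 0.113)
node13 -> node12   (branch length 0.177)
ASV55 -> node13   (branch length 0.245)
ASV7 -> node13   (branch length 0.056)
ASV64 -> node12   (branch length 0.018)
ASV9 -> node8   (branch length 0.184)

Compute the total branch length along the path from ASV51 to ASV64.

1.324

The path runs ASV51 → … → MRCA → … → ASV64; the MRCA is the root of the tree.
Branch lengths along that path: 0.134 + 0.170 + 0.297 + 0.250 + 0.265 + 0.077 + 0.113 + 0.018 = 1.324.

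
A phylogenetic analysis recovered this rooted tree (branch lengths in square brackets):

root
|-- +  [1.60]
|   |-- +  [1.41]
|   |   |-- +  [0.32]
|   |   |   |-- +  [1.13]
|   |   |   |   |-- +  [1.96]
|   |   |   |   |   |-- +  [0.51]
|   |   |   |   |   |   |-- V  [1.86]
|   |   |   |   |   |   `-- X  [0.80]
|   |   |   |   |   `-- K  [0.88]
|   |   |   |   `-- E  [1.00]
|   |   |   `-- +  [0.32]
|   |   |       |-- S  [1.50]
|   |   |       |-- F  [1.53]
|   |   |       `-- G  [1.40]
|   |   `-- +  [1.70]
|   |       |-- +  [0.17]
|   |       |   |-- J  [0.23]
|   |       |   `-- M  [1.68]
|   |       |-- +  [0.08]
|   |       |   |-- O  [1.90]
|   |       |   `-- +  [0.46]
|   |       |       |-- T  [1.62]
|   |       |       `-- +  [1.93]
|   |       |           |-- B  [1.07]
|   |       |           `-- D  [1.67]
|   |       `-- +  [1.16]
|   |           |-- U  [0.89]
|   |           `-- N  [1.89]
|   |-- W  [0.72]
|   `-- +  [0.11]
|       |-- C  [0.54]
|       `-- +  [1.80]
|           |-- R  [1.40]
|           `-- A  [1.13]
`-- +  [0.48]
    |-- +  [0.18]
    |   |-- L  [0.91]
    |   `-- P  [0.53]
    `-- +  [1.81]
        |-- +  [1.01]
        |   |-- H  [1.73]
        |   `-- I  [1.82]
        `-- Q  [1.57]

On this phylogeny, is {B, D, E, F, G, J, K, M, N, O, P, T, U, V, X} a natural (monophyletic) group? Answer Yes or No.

No

The MRCA of the listed taxa is the root, so the smallest clade containing them is the whole tree.
That clade also contains A, C, H, I, L, Q, R, S, W, which are not in the proposed group, so the group is not monophyletic.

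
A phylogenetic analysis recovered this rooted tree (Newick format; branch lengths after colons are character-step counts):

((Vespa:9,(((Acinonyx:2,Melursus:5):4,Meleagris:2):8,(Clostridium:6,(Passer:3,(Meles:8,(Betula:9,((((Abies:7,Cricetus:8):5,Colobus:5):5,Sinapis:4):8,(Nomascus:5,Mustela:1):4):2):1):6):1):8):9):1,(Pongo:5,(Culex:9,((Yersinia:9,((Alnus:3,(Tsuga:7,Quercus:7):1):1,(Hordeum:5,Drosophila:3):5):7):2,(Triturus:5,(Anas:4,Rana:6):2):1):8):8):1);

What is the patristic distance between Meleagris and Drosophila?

54

The path runs Meleagris → … → MRCA → … → Drosophila; the MRCA is the root of the tree.
Branch lengths along that path: 2 + 8 + 9 + 1 + 1 + 8 + 8 + 2 + 7 + 5 + 3 = 54.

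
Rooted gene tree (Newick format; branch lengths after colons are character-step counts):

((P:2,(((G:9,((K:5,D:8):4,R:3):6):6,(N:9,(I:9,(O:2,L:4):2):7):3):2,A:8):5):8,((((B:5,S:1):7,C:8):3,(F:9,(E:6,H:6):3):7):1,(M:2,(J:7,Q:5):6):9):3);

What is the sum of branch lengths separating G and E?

The path runs G → … → MRCA → … → E; the MRCA is the root of the tree.
Branch lengths along that path: 9 + 6 + 2 + 5 + 8 + 3 + 1 + 7 + 3 + 6 = 50.

50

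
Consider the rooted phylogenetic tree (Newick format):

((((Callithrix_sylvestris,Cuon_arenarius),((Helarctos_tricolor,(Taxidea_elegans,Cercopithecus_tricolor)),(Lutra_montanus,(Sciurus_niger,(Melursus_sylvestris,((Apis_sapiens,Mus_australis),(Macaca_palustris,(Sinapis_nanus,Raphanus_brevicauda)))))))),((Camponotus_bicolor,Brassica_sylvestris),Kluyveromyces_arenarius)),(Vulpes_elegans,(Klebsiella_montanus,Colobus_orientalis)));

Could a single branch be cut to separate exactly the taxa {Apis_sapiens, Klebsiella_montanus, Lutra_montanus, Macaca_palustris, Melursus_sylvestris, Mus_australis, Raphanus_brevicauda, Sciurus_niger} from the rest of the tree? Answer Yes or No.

No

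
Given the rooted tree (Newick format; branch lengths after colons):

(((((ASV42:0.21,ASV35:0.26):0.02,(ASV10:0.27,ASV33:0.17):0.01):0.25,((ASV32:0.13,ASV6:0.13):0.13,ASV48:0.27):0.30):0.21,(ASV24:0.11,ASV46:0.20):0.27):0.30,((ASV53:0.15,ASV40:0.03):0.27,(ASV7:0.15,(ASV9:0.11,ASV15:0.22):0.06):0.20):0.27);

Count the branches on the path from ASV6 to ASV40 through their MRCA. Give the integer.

The MRCA of ASV6 and ASV40 is the root of the tree.
From ASV6 up to that node: 5 branches. From ASV40 up to the same node: 3 branches. Total: 5 + 3 = 8.

8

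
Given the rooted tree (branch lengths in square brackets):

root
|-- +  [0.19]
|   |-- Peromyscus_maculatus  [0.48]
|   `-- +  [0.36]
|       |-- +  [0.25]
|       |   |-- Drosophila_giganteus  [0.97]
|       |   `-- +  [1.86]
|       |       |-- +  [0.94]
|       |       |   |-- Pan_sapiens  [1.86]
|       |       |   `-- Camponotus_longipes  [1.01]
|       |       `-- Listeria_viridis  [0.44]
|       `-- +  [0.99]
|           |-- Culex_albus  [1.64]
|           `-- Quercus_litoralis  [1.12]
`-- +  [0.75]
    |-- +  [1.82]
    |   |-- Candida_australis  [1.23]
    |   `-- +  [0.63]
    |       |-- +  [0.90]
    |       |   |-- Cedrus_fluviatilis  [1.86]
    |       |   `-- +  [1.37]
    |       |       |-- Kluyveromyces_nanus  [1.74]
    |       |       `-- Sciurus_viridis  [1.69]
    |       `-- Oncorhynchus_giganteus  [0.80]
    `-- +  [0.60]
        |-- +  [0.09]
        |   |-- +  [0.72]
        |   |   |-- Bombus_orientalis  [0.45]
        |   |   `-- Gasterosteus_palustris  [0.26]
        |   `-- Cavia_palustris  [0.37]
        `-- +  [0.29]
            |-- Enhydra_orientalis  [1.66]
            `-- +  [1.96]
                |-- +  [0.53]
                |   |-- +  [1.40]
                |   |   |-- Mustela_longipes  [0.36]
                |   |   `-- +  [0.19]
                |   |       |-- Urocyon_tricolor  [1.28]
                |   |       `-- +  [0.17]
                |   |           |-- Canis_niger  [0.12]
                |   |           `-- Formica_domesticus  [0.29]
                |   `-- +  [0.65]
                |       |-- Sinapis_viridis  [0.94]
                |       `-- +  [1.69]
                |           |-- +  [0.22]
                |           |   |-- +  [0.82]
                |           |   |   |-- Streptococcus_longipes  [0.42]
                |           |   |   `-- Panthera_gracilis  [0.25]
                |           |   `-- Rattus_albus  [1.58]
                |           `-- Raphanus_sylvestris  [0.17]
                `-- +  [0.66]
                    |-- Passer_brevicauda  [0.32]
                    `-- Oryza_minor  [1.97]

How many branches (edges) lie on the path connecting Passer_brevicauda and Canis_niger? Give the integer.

7

The MRCA of Passer_brevicauda and Canis_niger is the node subtending (((Mustela_longipes,(Urocyon_tricolor,(Canis_niger,Formica_domesticus))),(Sinapis_viridis,(((Streptococcus_longipes,Panthera_gracilis),Rattus_albus),Raphanus_sylvestris))),(Passer_brevicauda,Oryza_minor)).
From Passer_brevicauda up to that node: 2 branches. From Canis_niger up to the same node: 5 branches. Total: 2 + 5 = 7.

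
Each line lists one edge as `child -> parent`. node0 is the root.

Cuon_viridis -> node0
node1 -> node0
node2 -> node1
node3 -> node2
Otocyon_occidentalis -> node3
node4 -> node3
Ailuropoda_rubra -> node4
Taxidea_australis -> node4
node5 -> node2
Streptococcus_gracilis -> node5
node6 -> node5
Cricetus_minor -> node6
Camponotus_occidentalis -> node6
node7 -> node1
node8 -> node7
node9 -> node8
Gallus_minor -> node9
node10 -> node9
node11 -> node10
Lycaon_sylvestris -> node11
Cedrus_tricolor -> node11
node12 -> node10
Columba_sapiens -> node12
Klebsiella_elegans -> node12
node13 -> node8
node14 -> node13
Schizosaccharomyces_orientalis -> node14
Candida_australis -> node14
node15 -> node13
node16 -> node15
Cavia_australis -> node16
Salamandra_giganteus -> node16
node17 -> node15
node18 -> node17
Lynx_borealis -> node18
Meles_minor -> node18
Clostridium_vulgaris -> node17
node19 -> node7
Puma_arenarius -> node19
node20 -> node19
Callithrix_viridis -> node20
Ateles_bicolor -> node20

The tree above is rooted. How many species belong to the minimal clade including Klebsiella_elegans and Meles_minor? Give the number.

12

The MRCA of Klebsiella_elegans and Meles_minor is the node subtending ((Gallus_minor,((Lycaon_sylvestris,Cedrus_tricolor),(Columba_sapiens,Klebsiella_elegans))),((Schizosaccharomyces_orientalis,Candida_australis),((Cavia_australis,Salamandra_giganteus),((Lynx_borealis,Meles_minor),Clostridium_vulgaris)))).
That clade contains 12 terminal taxa: Candida_australis, Cavia_australis, Cedrus_tricolor, Clostridium_vulgaris, Columba_sapiens, Gallus_minor, Klebsiella_elegans, Lycaon_sylvestris, Lynx_borealis, Meles_minor, Salamandra_giganteus, Schizosaccharomyces_orientalis.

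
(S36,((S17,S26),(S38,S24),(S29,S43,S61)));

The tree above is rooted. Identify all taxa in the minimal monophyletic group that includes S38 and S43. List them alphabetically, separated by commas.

S17, S24, S26, S29, S38, S43, S61

Tracing S38: it sits inside (S38,S24).
Tracing S43: it sits inside (S29,S43,S61).
The smallest clade enclosing both is ((S17,S26),(S38,S24),(S29,S43,S61)); the answer is its 7 terminal taxa in alphabetical order.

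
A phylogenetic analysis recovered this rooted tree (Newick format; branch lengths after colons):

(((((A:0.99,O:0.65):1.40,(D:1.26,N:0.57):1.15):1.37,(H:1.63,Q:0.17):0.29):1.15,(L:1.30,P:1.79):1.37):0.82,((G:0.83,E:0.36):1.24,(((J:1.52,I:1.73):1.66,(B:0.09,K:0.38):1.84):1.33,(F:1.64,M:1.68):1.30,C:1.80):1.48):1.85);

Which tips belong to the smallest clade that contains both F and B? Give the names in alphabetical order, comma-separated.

B, C, F, I, J, K, M

Tracing F: it sits inside (F,M).
Tracing B: it sits inside (B,K).
The smallest clade enclosing both is (((J,I),(B,K)),(F,M),C); the answer is its 7 terminal taxa in alphabetical order.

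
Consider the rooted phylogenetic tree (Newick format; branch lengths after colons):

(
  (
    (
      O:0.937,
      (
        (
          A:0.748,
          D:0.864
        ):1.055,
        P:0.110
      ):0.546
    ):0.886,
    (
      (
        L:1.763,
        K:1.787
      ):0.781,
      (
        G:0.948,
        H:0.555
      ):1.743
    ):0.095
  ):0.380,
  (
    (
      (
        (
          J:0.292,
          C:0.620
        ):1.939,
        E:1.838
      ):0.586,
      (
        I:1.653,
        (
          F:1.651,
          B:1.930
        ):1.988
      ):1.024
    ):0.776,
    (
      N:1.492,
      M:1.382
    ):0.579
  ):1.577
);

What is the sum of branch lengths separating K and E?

The path runs K → … → MRCA → … → E; the MRCA is the root of the tree.
Branch lengths along that path: 1.787 + 0.781 + 0.095 + 0.380 + 1.577 + 0.776 + 0.586 + 1.838 = 7.820.

7.820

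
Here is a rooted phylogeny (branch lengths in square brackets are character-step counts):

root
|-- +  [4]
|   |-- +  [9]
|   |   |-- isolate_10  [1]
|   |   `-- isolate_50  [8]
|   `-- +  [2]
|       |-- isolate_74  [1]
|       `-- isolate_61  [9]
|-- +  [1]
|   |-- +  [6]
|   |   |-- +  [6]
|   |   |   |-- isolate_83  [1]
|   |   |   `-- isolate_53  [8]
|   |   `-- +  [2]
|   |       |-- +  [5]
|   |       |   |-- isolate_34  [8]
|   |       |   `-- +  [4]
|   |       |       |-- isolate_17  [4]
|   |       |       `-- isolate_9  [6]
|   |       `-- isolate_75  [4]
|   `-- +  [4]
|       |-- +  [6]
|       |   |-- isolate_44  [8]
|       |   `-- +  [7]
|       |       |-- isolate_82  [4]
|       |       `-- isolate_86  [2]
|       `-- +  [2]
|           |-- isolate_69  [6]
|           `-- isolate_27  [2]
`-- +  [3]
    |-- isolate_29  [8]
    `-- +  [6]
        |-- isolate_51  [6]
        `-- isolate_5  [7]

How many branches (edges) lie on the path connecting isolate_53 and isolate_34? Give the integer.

The MRCA of isolate_53 and isolate_34 is the node subtending ((isolate_83,isolate_53),((isolate_34,(isolate_17,isolate_9)),isolate_75)).
From isolate_53 up to that node: 2 branches. From isolate_34 up to the same node: 3 branches. Total: 2 + 3 = 5.

5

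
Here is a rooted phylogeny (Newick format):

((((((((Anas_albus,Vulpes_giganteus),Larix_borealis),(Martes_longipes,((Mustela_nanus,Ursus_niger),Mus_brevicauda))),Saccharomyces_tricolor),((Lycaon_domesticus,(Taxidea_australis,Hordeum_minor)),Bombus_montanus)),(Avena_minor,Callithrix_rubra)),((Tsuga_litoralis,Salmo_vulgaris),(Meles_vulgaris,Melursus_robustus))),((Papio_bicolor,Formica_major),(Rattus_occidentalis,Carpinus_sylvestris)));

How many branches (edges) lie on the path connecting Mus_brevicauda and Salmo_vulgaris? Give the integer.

The MRCA of Mus_brevicauda and Salmo_vulgaris is the node subtending (((((((Anas_albus,Vulpes_giganteus),Larix_borealis),(Martes_longipes,((Mustela_nanus,Ursus_niger),Mus_brevicauda))),Saccharomyces_tricolor),((Lycaon_domesticus,(Taxidea_australis,Hordeum_minor)),Bombus_montanus)),(Avena_minor,Callithrix_rubra)),((Tsuga_litoralis,Salmo_vulgaris),(Meles_vulgaris,Melursus_robustus))).
From Mus_brevicauda up to that node: 7 branches. From Salmo_vulgaris up to the same node: 3 branches. Total: 7 + 3 = 10.

10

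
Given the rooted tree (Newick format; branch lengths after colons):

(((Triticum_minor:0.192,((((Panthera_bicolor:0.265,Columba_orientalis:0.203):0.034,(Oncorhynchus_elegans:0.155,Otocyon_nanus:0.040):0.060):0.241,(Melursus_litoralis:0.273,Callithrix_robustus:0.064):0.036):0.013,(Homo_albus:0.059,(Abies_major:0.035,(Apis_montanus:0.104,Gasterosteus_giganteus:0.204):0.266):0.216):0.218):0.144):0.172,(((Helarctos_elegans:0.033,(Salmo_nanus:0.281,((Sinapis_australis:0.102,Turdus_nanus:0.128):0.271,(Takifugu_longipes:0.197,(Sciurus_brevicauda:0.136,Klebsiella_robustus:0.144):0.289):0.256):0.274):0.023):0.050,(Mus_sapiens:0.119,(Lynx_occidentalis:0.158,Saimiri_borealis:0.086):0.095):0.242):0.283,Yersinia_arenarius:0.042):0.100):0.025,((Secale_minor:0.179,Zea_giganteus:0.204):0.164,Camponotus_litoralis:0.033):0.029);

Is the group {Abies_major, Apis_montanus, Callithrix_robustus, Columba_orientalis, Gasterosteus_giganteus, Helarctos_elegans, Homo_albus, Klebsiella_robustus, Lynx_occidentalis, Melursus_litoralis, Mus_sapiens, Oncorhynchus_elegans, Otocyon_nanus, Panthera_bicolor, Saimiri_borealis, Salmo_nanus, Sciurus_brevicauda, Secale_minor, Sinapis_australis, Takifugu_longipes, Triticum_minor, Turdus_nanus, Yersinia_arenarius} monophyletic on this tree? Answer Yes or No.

The MRCA of the listed taxa is the root, so the smallest clade containing them is the whole tree.
That clade also contains Camponotus_litoralis, Zea_giganteus, which are not in the proposed group, so the group is not monophyletic.

No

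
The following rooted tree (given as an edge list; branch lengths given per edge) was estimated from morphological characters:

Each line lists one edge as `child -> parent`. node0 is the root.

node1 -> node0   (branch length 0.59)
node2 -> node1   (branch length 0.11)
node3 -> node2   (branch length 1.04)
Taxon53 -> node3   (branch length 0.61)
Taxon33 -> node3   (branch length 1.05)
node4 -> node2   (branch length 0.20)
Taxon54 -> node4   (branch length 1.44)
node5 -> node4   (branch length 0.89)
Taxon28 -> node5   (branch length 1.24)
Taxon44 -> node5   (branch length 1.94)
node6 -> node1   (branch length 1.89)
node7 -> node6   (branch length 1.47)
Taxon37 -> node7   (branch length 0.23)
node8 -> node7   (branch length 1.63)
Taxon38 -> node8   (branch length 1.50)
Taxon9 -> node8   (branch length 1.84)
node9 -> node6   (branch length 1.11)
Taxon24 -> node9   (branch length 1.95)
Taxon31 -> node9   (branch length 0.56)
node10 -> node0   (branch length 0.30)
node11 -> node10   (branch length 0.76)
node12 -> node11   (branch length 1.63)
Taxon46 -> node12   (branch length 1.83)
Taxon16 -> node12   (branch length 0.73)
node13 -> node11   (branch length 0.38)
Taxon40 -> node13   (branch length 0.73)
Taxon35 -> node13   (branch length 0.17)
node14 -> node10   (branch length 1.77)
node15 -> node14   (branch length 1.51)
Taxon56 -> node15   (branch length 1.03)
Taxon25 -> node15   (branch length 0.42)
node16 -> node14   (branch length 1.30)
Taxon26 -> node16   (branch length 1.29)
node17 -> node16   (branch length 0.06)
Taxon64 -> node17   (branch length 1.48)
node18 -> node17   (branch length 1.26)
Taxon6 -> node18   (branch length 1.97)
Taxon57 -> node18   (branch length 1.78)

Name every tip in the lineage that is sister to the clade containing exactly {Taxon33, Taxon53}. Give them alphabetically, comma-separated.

Taxon28, Taxon44, Taxon54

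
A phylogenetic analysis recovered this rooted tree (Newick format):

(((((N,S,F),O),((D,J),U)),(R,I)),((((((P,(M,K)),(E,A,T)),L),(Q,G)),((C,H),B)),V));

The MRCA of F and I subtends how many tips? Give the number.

The MRCA of F and I is the node subtending ((((N,S,F),O),((D,J),U)),(R,I)).
That clade contains 9 terminal taxa: D, F, I, J, N, O, R, S, U.

9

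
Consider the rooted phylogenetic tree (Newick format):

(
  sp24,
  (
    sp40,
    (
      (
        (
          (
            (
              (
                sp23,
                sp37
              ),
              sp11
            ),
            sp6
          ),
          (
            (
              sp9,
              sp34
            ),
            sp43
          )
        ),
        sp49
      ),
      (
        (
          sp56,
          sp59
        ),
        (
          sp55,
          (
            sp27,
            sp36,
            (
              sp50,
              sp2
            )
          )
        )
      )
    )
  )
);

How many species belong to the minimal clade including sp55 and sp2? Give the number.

The MRCA of sp55 and sp2 is the node subtending (sp55,(sp27,sp36,(sp50,sp2))).
That clade contains 5 terminal taxa: sp2, sp27, sp36, sp50, sp55.

5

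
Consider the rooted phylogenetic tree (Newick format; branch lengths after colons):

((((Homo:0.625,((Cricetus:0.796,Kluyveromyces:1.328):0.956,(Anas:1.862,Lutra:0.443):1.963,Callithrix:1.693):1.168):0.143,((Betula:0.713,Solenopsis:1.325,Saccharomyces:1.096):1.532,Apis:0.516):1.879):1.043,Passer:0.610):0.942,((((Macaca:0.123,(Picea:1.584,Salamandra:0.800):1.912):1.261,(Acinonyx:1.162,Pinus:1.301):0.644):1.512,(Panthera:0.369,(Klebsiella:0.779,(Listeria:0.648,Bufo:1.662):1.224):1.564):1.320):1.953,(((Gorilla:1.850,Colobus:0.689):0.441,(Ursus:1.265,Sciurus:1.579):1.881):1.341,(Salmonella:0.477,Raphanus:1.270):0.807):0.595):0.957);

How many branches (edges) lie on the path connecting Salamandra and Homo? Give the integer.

10

The MRCA of Salamandra and Homo is the root of the tree.
From Salamandra up to that node: 6 branches. From Homo up to the same node: 4 branches. Total: 6 + 4 = 10.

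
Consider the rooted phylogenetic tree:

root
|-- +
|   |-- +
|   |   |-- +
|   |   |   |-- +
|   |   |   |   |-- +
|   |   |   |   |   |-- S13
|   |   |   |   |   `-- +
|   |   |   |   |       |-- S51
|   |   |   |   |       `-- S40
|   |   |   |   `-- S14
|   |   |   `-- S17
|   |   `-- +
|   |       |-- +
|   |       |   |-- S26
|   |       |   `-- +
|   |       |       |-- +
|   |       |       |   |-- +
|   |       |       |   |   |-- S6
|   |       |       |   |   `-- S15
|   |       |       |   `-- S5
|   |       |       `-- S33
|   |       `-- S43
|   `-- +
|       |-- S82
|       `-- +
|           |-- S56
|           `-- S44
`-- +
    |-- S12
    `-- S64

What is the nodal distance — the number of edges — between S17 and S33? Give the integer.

6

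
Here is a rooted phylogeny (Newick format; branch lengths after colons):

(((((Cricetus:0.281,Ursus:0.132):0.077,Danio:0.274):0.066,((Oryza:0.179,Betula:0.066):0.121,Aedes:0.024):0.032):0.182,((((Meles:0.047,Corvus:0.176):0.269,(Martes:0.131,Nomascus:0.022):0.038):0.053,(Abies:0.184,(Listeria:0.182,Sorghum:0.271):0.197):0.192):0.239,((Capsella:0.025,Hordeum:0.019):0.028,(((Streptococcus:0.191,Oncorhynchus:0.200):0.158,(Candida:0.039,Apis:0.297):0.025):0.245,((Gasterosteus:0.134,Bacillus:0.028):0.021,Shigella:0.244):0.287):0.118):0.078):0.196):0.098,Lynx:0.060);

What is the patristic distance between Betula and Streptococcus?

1.387

The path runs Betula → … → MRCA → … → Streptococcus; the MRCA is the node subtending ((((Cricetus,Ursus),Danio),((Oryza,Betula),Aedes)),((((Meles,Corvus),(Martes,Nomascus)),(Abies,(Listeria,Sorghum))),((Capsella,Hordeum),(((Streptococcus,Oncorhynchus),(Candida,Apis)),((Gasterosteus,Bacillus),Shigella))))).
Branch lengths along that path: 0.066 + 0.121 + 0.032 + 0.182 + 0.196 + 0.078 + 0.118 + 0.245 + 0.158 + 0.191 = 1.387.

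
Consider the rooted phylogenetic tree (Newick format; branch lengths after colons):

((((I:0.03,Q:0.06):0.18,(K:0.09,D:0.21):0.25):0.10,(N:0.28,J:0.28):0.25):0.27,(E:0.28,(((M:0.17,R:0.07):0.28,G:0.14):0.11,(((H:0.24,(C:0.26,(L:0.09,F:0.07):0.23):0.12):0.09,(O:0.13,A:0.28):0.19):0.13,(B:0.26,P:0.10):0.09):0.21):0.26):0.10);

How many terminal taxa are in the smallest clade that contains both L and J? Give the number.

18

The MRCA of L and J is the root, so the clade is the entire tree.
That clade contains 18 terminal taxa: A, B, C, D, E, F, G, H, I, J, K, L, M, N, O, P, Q, R.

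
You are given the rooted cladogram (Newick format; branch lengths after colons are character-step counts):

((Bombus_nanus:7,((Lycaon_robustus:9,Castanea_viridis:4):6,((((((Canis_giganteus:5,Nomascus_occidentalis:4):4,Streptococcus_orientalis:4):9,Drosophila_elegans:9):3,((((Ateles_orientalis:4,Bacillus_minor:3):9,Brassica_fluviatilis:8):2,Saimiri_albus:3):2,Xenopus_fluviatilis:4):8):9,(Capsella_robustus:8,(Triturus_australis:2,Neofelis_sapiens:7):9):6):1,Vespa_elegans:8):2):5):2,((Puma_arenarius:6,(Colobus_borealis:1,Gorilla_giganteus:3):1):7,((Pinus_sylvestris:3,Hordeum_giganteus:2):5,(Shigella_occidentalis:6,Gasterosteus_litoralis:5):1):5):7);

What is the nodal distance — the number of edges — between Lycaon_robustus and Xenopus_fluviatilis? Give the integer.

The MRCA of Lycaon_robustus and Xenopus_fluviatilis is the node subtending ((Lycaon_robustus,Castanea_viridis),((((((Canis_giganteus,Nomascus_occidentalis),Streptococcus_orientalis),Drosophila_elegans),((((Ateles_orientalis,Bacillus_minor),Brassica_fluviatilis),Saimiri_albus),Xenopus_fluviatilis)),(Capsella_robustus,(Triturus_australis,Neofelis_sapiens))),Vespa_elegans)).
From Lycaon_robustus up to that node: 2 branches. From Xenopus_fluviatilis up to the same node: 5 branches. Total: 2 + 5 = 7.

7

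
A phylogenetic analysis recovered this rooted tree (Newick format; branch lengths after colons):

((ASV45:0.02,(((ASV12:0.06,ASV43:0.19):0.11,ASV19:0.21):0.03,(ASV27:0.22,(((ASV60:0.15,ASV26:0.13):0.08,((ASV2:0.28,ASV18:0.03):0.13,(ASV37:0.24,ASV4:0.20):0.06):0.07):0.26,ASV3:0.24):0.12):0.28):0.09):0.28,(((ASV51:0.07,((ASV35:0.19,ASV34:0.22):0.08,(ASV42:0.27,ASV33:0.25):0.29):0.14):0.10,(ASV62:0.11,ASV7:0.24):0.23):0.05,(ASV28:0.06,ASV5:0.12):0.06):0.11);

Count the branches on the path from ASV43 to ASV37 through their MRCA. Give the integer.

The MRCA of ASV43 and ASV37 is the node subtending (((ASV12,ASV43),ASV19),(ASV27,(((ASV60,ASV26),((ASV2,ASV18),(ASV37,ASV4))),ASV3))).
From ASV43 up to that node: 3 branches. From ASV37 up to the same node: 6 branches. Total: 3 + 6 = 9.

9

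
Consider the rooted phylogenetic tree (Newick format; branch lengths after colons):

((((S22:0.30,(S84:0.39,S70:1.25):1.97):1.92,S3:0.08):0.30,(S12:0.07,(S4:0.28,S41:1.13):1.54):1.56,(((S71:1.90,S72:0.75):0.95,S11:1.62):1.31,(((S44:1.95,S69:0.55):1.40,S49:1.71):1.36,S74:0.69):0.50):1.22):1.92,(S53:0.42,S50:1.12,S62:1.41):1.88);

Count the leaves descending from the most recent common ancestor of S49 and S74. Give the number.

4

The MRCA of S49 and S74 is the node subtending (((S44,S69),S49),S74).
That clade contains 4 terminal taxa: S44, S49, S69, S74.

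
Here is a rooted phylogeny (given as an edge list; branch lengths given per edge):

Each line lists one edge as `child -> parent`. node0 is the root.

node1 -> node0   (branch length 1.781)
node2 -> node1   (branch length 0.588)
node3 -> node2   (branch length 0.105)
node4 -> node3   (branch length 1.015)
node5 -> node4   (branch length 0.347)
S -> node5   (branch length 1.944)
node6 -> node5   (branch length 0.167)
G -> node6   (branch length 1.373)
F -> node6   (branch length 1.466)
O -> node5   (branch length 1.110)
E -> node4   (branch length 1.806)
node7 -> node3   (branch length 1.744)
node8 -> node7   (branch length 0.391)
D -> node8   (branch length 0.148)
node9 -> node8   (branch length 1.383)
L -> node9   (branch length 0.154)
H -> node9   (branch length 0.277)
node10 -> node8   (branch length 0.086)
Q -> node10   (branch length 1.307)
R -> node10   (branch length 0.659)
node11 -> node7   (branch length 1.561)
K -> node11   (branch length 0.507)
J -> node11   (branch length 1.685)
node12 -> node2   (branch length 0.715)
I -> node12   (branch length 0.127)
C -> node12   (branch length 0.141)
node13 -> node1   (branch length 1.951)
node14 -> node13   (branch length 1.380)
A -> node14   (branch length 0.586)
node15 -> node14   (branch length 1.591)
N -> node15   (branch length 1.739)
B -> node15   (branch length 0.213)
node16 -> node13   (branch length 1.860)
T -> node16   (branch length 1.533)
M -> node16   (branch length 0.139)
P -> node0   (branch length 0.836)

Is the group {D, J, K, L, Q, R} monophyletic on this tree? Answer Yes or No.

No

The MRCA of the listed taxa subtends ((D,(L,H),(Q,R)),(K,J)).
That clade also contains H, which is not in the proposed group, so the group is not monophyletic.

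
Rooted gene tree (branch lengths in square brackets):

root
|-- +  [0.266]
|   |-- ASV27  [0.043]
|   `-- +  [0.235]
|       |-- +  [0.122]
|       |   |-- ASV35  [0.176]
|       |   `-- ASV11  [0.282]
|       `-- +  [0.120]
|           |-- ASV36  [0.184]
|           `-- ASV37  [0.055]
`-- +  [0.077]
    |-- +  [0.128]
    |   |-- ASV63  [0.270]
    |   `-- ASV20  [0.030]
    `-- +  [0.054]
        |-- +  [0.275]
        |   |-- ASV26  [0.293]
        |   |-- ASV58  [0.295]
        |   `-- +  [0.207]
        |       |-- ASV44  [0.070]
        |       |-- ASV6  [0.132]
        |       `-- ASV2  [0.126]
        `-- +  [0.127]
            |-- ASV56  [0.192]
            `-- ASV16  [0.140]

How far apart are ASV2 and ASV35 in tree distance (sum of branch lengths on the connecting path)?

1.538

The path runs ASV2 → … → MRCA → … → ASV35; the MRCA is the root of the tree.
Branch lengths along that path: 0.126 + 0.207 + 0.275 + 0.054 + 0.077 + 0.266 + 0.235 + 0.122 + 0.176 = 1.538.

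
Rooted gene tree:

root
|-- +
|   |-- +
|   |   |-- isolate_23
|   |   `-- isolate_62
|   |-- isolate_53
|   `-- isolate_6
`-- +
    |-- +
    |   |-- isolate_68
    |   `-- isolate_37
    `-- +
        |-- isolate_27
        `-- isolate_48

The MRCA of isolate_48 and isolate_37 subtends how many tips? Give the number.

4

The MRCA of isolate_48 and isolate_37 is the node subtending ((isolate_68,isolate_37),(isolate_27,isolate_48)).
That clade contains 4 terminal taxa: isolate_27, isolate_37, isolate_48, isolate_68.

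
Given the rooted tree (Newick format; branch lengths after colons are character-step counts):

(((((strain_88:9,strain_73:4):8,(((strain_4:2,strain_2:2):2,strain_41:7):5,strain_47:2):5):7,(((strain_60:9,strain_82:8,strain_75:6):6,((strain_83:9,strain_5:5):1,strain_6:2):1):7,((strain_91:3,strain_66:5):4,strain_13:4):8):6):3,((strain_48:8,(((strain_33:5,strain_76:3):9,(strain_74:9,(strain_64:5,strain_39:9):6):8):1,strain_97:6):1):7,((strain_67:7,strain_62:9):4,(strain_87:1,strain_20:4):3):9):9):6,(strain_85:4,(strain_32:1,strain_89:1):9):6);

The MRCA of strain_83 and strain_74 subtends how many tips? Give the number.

The MRCA of strain_83 and strain_74 is the node subtending ((((strain_88,strain_73),(((strain_4,strain_2),strain_41),strain_47)),(((strain_60,strain_82,strain_75),((strain_83,strain_5),strain_6)),((strain_91,strain_66),strain_13))),((strain_48,(((strain_33,strain_76),(strain_74,(strain_64,strain_39))),strain_97)),((strain_67,strain_62),(strain_87,strain_20)))).
That clade contains 26 terminal taxa: strain_13, strain_2, strain_20, strain_33, strain_39, strain_4, strain_41, strain_47, strain_48, strain_5, strain_6, strain_60, strain_62, strain_64, strain_66, strain_67, strain_73, strain_74, strain_75, strain_76, strain_82, strain_83, strain_87, strain_88, strain_91, strain_97.

26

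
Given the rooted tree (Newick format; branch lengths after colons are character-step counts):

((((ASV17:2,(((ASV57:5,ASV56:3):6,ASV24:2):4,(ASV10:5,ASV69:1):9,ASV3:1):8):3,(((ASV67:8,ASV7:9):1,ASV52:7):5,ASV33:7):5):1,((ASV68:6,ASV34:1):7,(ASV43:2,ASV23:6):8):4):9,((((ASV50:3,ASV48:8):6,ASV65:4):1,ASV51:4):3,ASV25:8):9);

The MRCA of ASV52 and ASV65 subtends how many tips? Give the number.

20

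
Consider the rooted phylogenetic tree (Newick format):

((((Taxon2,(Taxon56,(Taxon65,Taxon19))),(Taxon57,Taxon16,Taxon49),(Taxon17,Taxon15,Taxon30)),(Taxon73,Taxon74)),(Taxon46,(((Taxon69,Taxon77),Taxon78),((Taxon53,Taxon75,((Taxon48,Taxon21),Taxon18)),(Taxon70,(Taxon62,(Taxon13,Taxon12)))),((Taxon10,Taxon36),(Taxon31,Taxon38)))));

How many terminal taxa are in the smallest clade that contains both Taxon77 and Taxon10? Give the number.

The MRCA of Taxon77 and Taxon10 is the node subtending (((Taxon69,Taxon77),Taxon78),((Taxon53,Taxon75,((Taxon48,Taxon21),Taxon18)),(Taxon70,(Taxon62,(Taxon13,Taxon12)))),((Taxon10,Taxon36),(Taxon31,Taxon38))).
That clade contains 16 terminal taxa: Taxon10, Taxon12, Taxon13, Taxon18, Taxon21, Taxon31, Taxon36, Taxon38, Taxon48, Taxon53, Taxon62, Taxon69, Taxon70, Taxon75, Taxon77, Taxon78.

16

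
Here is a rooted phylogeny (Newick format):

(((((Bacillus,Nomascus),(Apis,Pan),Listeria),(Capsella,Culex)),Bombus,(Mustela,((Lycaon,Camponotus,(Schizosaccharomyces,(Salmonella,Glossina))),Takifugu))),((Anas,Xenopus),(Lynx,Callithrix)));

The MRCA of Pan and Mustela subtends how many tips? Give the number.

15

The MRCA of Pan and Mustela is the node subtending ((((Bacillus,Nomascus),(Apis,Pan),Listeria),(Capsella,Culex)),Bombus,(Mustela,((Lycaon,Camponotus,(Schizosaccharomyces,(Salmonella,Glossina))),Takifugu))).
That clade contains 15 terminal taxa: Apis, Bacillus, Bombus, Camponotus, Capsella, Culex, Glossina, Listeria, Lycaon, Mustela, Nomascus, Pan, Salmonella, Schizosaccharomyces, Takifugu.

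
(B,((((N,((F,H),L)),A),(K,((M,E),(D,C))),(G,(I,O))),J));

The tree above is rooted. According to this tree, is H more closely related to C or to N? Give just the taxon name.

The MRCA of H and N subtends (N,((F,H),L)) (4 taxa).
The MRCA of H and C subtends (((N,((F,H),L)),A),(K,((M,E),(D,C))),(G,(I,O))) (13 taxa).
The first is nested inside the second, so H shares a more recent common ancestor with N.

N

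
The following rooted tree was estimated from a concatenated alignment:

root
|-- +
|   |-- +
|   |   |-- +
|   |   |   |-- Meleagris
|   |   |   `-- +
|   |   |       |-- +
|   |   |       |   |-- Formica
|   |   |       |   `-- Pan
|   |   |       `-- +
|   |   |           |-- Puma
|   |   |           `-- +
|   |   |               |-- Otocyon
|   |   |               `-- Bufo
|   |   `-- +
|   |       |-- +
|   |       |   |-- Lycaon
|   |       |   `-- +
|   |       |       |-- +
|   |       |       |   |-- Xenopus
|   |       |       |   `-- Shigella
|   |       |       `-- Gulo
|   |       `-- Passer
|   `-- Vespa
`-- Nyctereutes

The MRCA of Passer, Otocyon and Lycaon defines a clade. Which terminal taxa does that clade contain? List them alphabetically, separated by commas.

Bufo, Formica, Gulo, Lycaon, Meleagris, Otocyon, Pan, Passer, Puma, Shigella, Xenopus

Tracing Passer: it sits inside ((Lycaon,((Xenopus,Shigella),Gulo)),Passer).
Tracing Otocyon: it sits inside (Otocyon,Bufo).
Tracing Lycaon: it sits inside (Lycaon,((Xenopus,Shigella),Gulo)).
The smallest clade enclosing all 3 is ((Meleagris,((Formica,Pan),(Puma,(Otocyon,Bufo)))),((Lycaon,((Xenopus,Shigella),Gulo)),Passer)); the answer is its 11 terminal taxa in alphabetical order.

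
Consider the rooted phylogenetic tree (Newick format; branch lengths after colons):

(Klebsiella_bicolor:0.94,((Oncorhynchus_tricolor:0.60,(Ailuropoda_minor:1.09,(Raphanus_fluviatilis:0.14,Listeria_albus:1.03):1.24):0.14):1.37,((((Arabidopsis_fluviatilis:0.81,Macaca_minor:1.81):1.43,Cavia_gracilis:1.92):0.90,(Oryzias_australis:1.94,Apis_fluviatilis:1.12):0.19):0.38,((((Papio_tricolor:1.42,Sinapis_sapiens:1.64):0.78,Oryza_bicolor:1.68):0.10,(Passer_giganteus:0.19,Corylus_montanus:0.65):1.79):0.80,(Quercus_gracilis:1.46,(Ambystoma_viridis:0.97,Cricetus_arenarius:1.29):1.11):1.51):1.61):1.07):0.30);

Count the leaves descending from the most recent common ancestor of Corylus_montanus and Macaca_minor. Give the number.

The MRCA of Corylus_montanus and Macaca_minor is the node subtending ((((Arabidopsis_fluviatilis,Macaca_minor),Cavia_gracilis),(Oryzias_australis,Apis_fluviatilis)),((((Papio_tricolor,Sinapis_sapiens),Oryza_bicolor),(Passer_giganteus,Corylus_montanus)),(Quercus_gracilis,(Ambystoma_viridis,Cricetus_arenarius)))).
That clade contains 13 terminal taxa: Ambystoma_viridis, Apis_fluviatilis, Arabidopsis_fluviatilis, Cavia_gracilis, Corylus_montanus, Cricetus_arenarius, Macaca_minor, Oryza_bicolor, Oryzias_australis, Papio_tricolor, Passer_giganteus, Quercus_gracilis, Sinapis_sapiens.

13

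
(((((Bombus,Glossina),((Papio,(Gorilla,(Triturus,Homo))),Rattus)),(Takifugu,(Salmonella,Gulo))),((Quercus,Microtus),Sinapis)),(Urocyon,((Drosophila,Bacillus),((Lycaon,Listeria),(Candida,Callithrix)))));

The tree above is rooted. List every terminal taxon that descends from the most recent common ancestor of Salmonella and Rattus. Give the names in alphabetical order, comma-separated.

Tracing Salmonella: it sits inside (Salmonella,Gulo).
Tracing Rattus: it sits inside ((Papio,(Gorilla,(Triturus,Homo))),Rattus).
The smallest clade enclosing both is (((Bombus,Glossina),((Papio,(Gorilla,(Triturus,Homo))),Rattus)),(Takifugu,(Salmonella,Gulo))); the answer is its 10 terminal taxa in alphabetical order.

Bombus, Glossina, Gorilla, Gulo, Homo, Papio, Rattus, Salmonella, Takifugu, Triturus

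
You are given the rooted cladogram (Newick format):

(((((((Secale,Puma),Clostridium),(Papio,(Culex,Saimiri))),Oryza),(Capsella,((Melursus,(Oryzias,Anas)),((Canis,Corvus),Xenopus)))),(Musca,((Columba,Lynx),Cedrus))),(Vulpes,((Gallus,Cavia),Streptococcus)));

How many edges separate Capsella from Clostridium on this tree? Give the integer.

6

The MRCA of Capsella and Clostridium is the node subtending (((((Secale,Puma),Clostridium),(Papio,(Culex,Saimiri))),Oryza),(Capsella,((Melursus,(Oryzias,Anas)),((Canis,Corvus),Xenopus)))).
From Capsella up to that node: 2 branches. From Clostridium up to the same node: 4 branches. Total: 2 + 4 = 6.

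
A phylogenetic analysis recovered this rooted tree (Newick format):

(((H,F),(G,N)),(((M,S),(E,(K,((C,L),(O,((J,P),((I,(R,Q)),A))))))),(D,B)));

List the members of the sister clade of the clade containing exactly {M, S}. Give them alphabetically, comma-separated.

The clade containing exactly {M, S} attaches to the tree at the node subtending ((M,S),(E,(K,((C,L),(O,((J,P),((I,(R,Q)),A))))))).
The other lineage descending from that same node — the sister group — is (E,(K,((C,L),(O,((J,P),((I,(R,Q)),A)))))); its 11 tips in alphabetical order are the answer.

A, C, E, I, J, K, L, O, P, Q, R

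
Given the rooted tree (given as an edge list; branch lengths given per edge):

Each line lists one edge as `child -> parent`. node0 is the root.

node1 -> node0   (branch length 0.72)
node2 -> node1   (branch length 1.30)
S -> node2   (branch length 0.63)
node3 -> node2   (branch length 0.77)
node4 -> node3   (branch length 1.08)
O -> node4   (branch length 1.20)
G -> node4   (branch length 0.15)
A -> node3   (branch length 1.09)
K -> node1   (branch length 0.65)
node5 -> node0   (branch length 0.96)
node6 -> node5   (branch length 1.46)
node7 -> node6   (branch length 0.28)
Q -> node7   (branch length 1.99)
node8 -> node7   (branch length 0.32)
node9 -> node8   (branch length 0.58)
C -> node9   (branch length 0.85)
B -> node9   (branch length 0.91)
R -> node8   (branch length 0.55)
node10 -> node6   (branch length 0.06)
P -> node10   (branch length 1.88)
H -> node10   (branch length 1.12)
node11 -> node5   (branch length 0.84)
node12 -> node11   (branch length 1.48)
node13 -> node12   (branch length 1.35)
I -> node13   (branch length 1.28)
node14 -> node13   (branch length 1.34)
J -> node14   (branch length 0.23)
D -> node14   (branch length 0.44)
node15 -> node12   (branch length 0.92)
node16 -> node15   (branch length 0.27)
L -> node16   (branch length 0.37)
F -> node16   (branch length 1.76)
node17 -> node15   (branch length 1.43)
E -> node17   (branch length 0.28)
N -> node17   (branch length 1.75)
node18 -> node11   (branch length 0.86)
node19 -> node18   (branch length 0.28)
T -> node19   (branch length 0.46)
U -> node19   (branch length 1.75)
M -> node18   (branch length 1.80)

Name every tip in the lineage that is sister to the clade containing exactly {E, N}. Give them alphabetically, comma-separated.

F, L

The clade containing exactly {E, N} attaches to the tree at the node subtending ((L,F),(E,N)).
The other lineage descending from that same node — the sister group — is (L,F); its 2 tips in alphabetical order are the answer.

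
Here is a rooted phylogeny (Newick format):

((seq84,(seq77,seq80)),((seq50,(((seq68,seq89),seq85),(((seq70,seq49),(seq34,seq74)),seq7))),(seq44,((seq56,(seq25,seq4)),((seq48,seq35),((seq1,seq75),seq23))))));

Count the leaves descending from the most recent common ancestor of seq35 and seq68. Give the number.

18

The MRCA of seq35 and seq68 is the node subtending ((seq50,(((seq68,seq89),seq85),(((seq70,seq49),(seq34,seq74)),seq7))),(seq44,((seq56,(seq25,seq4)),((seq48,seq35),((seq1,seq75),seq23))))).
That clade contains 18 terminal taxa: seq1, seq23, seq25, seq34, seq35, seq4, seq44, seq48, seq49, seq50, seq56, seq68, seq7, seq70, seq74, seq75, seq85, seq89.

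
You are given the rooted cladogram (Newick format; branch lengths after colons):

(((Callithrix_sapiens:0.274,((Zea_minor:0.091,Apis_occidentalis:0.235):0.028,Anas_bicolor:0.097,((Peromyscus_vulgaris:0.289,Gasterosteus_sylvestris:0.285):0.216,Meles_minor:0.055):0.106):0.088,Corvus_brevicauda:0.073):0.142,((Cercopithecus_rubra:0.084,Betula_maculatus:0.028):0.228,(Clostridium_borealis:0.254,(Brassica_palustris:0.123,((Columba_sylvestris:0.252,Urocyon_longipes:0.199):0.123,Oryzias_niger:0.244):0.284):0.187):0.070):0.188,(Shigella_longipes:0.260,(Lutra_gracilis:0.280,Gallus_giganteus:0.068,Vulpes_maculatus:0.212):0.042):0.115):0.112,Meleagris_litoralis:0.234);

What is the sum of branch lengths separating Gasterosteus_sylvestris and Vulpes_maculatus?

The path runs Gasterosteus_sylvestris → … → MRCA → … → Vulpes_maculatus; the MRCA is the node subtending ((Callithrix_sapiens,((Zea_minor,Apis_occidentalis),Anas_bicolor,((Peromyscus_vulgaris,Gasterosteus_sylvestris),Meles_minor)),Corvus_brevicauda),((Cercopithecus_rubra,Betula_maculatus),(Clostridium_borealis,(Brassica_palustris,((Columba_sylvestris,Urocyon_longipes),Oryzias_niger)))),(Shigella_longipes,(Lutra_gracilis,Gallus_giganteus,Vulpes_maculatus))).
Branch lengths along that path: 0.285 + 0.216 + 0.106 + 0.088 + 0.142 + 0.115 + 0.042 + 0.212 = 1.206.

1.206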